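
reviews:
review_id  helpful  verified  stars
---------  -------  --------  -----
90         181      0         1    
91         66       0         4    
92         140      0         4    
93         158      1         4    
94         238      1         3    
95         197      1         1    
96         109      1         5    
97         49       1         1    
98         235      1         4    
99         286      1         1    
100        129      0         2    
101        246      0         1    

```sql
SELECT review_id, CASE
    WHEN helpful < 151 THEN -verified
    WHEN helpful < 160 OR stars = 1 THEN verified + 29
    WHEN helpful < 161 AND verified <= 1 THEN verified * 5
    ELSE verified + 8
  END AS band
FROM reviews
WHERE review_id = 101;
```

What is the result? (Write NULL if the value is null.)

review_id = 101: helpful=246, verified=0, stars=1.
helpful < 151 → false
helpful < 160 OR stars = 1 → true → 29

29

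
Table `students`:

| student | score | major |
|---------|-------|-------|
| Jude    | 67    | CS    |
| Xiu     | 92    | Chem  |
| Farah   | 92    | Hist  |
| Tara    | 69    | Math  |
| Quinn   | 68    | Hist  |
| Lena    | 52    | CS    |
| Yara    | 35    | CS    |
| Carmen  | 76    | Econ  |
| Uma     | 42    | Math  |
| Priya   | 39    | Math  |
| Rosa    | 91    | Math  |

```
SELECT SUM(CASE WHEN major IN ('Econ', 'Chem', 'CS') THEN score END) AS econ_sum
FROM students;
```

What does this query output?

student=Jude: ✓ → 67
student=Xiu: ✓ → 92
student=Farah: ✗
student=Tara: ✗
student=Quinn: ✗
student=Lena: ✓ → 52
student=Yara: ✓ → 35
student=Carmen: ✓ → 76
student=Uma: ✗
student=Priya: ✗
student=Rosa: ✗
econ_sum = 67 + 92 + 52 + 35 + 76 = 322

322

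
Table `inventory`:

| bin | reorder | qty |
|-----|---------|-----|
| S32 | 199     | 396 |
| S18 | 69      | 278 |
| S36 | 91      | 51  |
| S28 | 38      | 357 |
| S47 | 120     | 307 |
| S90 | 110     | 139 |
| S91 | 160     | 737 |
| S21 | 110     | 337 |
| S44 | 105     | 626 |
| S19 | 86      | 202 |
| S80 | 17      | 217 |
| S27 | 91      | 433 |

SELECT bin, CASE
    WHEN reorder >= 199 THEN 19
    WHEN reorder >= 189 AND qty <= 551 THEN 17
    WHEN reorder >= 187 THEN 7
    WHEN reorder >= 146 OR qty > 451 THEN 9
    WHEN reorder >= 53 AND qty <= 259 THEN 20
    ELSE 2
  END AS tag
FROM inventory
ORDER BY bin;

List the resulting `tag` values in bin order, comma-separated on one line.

2, 20, 2, 2, 2, 19, 20, 9, 2, 2, 20, 9

bin=S18: ELSE → 2
bin=S19: reorder >= 53 AND qty <= 259 → 20
bin=S21: ELSE → 2
bin=S27: ELSE → 2
bin=S28: ELSE → 2
bin=S32: reorder >= 199 → 19
bin=S36: reorder >= 53 AND qty <= 259 → 20
bin=S44: reorder >= 146 OR qty > 451 → 9
bin=S47: ELSE → 2
bin=S80: ELSE → 2
bin=S90: reorder >= 53 AND qty <= 259 → 20
bin=S91: reorder >= 146 OR qty > 451 → 9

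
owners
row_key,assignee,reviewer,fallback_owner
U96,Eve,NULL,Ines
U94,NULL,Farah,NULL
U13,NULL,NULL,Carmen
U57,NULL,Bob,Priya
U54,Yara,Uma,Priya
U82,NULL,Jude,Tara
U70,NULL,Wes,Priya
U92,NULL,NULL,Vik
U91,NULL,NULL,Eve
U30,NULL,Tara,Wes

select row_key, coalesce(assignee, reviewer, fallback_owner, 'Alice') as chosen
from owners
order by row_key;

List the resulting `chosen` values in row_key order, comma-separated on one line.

row_key=U13: assignee=NULL, reviewer=NULL, fallback_owner=Carmen → Carmen
row_key=U30: assignee=NULL, reviewer=Tara → Tara
row_key=U54: assignee=Yara → Yara
row_key=U57: assignee=NULL, reviewer=Bob → Bob
row_key=U70: assignee=NULL, reviewer=Wes → Wes
row_key=U82: assignee=NULL, reviewer=Jude → Jude
row_key=U91: assignee=NULL, reviewer=NULL, fallback_owner=Eve → Eve
row_key=U92: assignee=NULL, reviewer=NULL, fallback_owner=Vik → Vik
row_key=U94: assignee=NULL, reviewer=Farah → Farah
row_key=U96: assignee=Eve → Eve

Carmen, Tara, Yara, Bob, Wes, Jude, Eve, Vik, Farah, Eve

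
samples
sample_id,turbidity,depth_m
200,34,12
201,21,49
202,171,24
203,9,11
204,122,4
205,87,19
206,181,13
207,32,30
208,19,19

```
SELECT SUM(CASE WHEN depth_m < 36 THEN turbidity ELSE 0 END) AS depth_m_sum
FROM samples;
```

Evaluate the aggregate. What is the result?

655

sample_id=200: ✓ → 34
sample_id=201: ✗
sample_id=202: ✓ → 171
sample_id=203: ✓ → 9
sample_id=204: ✓ → 122
sample_id=205: ✓ → 87
sample_id=206: ✓ → 181
sample_id=207: ✓ → 32
sample_id=208: ✓ → 19
depth_m_sum = 34 + 171 + 9 + 122 + 87 + 181 + 32 + 19 = 655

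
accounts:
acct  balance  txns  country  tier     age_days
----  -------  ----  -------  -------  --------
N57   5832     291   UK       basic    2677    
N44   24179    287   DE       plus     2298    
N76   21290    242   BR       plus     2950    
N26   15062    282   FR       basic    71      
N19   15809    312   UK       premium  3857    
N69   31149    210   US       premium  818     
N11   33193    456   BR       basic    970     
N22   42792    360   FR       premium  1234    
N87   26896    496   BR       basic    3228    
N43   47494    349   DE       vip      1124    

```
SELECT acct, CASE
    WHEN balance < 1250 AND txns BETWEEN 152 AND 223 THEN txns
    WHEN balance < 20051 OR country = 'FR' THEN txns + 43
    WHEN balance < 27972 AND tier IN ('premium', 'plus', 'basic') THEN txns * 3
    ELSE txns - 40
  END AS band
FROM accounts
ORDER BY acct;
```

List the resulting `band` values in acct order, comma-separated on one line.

acct=N11: ELSE → 416
acct=N19: balance < 20051 OR country = 'FR' → 355
acct=N22: balance < 20051 OR country = 'FR' → 403
acct=N26: balance < 20051 OR country = 'FR' → 325
acct=N43: ELSE → 309
acct=N44: balance < 27972 AND tier IN ('premium', 'plus', 'basic') → 861
acct=N57: balance < 20051 OR country = 'FR' → 334
acct=N69: ELSE → 170
acct=N76: balance < 27972 AND tier IN ('premium', 'plus', 'basic') → 726
acct=N87: balance < 27972 AND tier IN ('premium', 'plus', 'basic') → 1488

416, 355, 403, 325, 309, 861, 334, 170, 726, 1488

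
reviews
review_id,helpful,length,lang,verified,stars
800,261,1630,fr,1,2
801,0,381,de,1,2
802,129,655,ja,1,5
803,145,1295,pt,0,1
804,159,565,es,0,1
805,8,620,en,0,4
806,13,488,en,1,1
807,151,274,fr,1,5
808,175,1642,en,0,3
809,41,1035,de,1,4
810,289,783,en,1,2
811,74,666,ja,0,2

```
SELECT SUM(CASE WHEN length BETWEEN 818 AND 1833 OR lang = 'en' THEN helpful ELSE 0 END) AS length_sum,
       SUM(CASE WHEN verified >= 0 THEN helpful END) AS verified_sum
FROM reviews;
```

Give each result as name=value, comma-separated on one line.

length_sum=932, verified_sum=1445

[length_sum: length BETWEEN 818 AND 1833 OR lang = 'en']
review_id=800: ✓ → 261
review_id=801: ✗
review_id=802: ✗
review_id=803: ✓ → 145
review_id=804: ✗
review_id=805: ✓ → 8
review_id=806: ✓ → 13
review_id=807: ✗
review_id=808: ✓ → 175
review_id=809: ✓ → 41
review_id=810: ✓ → 289
review_id=811: ✗
length_sum = 261 + 145 + 8 + 13 + 175 + 41 + 289 = 932
—
[verified_sum: verified >= 0]
review_id=800: ✓ → 261
review_id=801: ✓ → 0
review_id=802: ✓ → 129
review_id=803: ✓ → 145
review_id=804: ✓ → 159
review_id=805: ✓ → 8
review_id=806: ✓ → 13
review_id=807: ✓ → 151
review_id=808: ✓ → 175
review_id=809: ✓ → 41
review_id=810: ✓ → 289
review_id=811: ✓ → 74
verified_sum = 261 + 129 + 145 + 159 + 8 + 13 + 151 + 175 + 41 + 289 + 74 = 1445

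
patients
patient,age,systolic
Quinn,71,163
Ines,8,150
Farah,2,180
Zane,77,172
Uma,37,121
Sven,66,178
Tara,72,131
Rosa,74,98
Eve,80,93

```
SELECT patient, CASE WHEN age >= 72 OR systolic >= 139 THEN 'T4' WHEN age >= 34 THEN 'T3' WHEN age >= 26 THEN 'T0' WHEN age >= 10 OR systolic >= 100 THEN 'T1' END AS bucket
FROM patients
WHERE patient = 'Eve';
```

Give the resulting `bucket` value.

T4

patient = Eve: age=80, systolic=93.
age >= 72 OR systolic >= 139 → true → T4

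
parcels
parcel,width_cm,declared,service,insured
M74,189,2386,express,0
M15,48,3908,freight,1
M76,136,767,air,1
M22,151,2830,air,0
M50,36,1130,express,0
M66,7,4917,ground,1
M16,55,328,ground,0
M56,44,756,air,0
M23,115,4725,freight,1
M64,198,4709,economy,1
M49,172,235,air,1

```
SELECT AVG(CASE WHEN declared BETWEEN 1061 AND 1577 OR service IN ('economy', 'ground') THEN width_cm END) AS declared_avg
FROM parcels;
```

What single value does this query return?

parcel=M74: ✗
parcel=M15: ✗
parcel=M76: ✗
parcel=M22: ✗
parcel=M50: ✓ → 36
parcel=M66: ✓ → 7
parcel=M16: ✓ → 55
parcel=M56: ✗
parcel=M23: ✗
parcel=M64: ✓ → 198
parcel=M49: ✗
declared_avg = (36 + 7 + 55 + 198) / 4 = 74

74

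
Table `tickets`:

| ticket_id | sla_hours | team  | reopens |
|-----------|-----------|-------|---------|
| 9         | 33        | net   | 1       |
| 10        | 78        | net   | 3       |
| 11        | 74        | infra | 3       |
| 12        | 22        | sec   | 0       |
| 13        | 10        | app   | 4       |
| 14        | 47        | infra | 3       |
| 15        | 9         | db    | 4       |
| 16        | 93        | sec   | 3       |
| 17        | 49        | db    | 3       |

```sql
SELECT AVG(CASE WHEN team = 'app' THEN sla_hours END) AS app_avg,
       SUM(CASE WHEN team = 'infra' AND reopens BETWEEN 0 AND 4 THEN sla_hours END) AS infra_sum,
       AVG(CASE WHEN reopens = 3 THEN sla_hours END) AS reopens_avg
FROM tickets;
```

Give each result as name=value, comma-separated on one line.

app_avg=10, infra_sum=121, reopens_avg=68.2

[app_avg: team = 'app']
ticket_id=9: ✗
ticket_id=10: ✗
ticket_id=11: ✗
ticket_id=12: ✗
ticket_id=13: ✓ → 10
ticket_id=14: ✗
ticket_id=15: ✗
ticket_id=16: ✗
ticket_id=17: ✗
app_avg = 10
—
[infra_sum: team = 'infra' AND reopens BETWEEN 0 AND 4]
ticket_id=9: ✗
ticket_id=10: ✗
ticket_id=11: ✓ → 74
ticket_id=12: ✗
ticket_id=13: ✗
ticket_id=14: ✓ → 47
ticket_id=15: ✗
ticket_id=16: ✗
ticket_id=17: ✗
infra_sum = 74 + 47 = 121
—
[reopens_avg: reopens = 3]
ticket_id=9: ✗
ticket_id=10: ✓ → 78
ticket_id=11: ✓ → 74
ticket_id=12: ✗
ticket_id=13: ✗
ticket_id=14: ✓ → 47
ticket_id=15: ✗
ticket_id=16: ✓ → 93
ticket_id=17: ✓ → 49
reopens_avg = (78 + 74 + 47 + 93 + 49) / 5 = 68.2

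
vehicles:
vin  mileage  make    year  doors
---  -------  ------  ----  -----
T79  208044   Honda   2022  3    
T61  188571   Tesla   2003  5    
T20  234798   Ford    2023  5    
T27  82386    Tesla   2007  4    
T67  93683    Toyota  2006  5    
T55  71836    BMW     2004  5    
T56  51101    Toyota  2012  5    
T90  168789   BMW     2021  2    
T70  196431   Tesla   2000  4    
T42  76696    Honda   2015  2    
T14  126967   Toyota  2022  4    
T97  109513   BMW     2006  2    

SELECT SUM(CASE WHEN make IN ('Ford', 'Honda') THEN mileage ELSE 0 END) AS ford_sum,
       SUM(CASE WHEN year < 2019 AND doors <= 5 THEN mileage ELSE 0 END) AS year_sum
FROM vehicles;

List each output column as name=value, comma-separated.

[ford_sum: make IN ('Ford', 'Honda')]
vin=T79: ✓ → 208044
vin=T61: ✗
vin=T20: ✓ → 234798
vin=T27: ✗
vin=T67: ✗
vin=T55: ✗
vin=T56: ✗
vin=T90: ✗
vin=T70: ✗
vin=T42: ✓ → 76696
vin=T14: ✗
vin=T97: ✗
ford_sum = 208044 + 234798 + 76696 = 519538
—
[year_sum: year < 2019 AND doors <= 5]
vin=T79: ✗
vin=T61: ✓ → 188571
vin=T20: ✗
vin=T27: ✓ → 82386
vin=T67: ✓ → 93683
vin=T55: ✓ → 71836
vin=T56: ✓ → 51101
vin=T90: ✗
vin=T70: ✓ → 196431
vin=T42: ✓ → 76696
vin=T14: ✗
vin=T97: ✓ → 109513
year_sum = 188571 + 82386 + 93683 + 71836 + 51101 + 196431 + 76696 + 109513 = 870217

ford_sum=519538, year_sum=870217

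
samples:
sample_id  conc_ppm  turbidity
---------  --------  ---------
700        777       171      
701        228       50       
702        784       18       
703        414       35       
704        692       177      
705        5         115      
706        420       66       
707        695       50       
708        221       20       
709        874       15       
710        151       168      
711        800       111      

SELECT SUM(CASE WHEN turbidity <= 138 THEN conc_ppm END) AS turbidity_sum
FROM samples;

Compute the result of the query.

4441

sample_id=700: ✗
sample_id=701: ✓ → 228
sample_id=702: ✓ → 784
sample_id=703: ✓ → 414
sample_id=704: ✗
sample_id=705: ✓ → 5
sample_id=706: ✓ → 420
sample_id=707: ✓ → 695
sample_id=708: ✓ → 221
sample_id=709: ✓ → 874
sample_id=710: ✗
sample_id=711: ✓ → 800
turbidity_sum = 228 + 784 + 414 + 5 + 420 + 695 + 221 + 874 + 800 = 4441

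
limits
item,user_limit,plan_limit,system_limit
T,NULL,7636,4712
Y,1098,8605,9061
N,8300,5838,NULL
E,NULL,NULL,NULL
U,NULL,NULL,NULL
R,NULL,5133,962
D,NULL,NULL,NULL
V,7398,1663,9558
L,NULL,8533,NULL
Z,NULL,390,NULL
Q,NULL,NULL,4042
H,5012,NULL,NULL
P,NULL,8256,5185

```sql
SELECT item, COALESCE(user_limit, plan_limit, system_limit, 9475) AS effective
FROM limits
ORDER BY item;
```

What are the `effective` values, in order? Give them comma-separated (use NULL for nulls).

9475, 9475, 5012, 8533, 8300, 8256, 4042, 5133, 7636, 9475, 7398, 1098, 390

item=D: user_limit=NULL, plan_limit=NULL, system_limit=NULL, → literal 9475 → 9475
item=E: user_limit=NULL, plan_limit=NULL, system_limit=NULL, → literal 9475 → 9475
item=H: user_limit=5012 → 5012
item=L: user_limit=NULL, plan_limit=8533 → 8533
item=N: user_limit=8300 → 8300
item=P: user_limit=NULL, plan_limit=8256 → 8256
item=Q: user_limit=NULL, plan_limit=NULL, system_limit=4042 → 4042
item=R: user_limit=NULL, plan_limit=5133 → 5133
item=T: user_limit=NULL, plan_limit=7636 → 7636
item=U: user_limit=NULL, plan_limit=NULL, system_limit=NULL, → literal 9475 → 9475
item=V: user_limit=7398 → 7398
item=Y: user_limit=1098 → 1098
item=Z: user_limit=NULL, plan_limit=390 → 390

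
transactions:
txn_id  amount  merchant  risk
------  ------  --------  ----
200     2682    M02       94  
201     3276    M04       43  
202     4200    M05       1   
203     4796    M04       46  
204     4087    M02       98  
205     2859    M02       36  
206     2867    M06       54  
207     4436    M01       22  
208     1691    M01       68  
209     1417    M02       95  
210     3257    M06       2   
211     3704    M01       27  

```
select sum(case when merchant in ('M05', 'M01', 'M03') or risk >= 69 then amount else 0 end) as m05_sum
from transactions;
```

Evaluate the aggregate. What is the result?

txn_id=200: ✓ → 2682
txn_id=201: ✗
txn_id=202: ✓ → 4200
txn_id=203: ✗
txn_id=204: ✓ → 4087
txn_id=205: ✗
txn_id=206: ✗
txn_id=207: ✓ → 4436
txn_id=208: ✓ → 1691
txn_id=209: ✓ → 1417
txn_id=210: ✗
txn_id=211: ✓ → 3704
m05_sum = 2682 + 4200 + 4087 + 4436 + 1691 + 1417 + 3704 = 22217

22217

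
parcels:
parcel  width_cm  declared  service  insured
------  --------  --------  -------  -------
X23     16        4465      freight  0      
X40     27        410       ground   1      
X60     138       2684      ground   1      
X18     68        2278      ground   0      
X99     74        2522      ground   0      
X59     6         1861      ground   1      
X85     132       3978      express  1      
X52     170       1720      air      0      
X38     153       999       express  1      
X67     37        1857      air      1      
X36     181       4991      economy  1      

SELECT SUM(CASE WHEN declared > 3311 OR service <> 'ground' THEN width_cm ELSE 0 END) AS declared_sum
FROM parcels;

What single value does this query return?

689

parcel=X23: ✓ → 16
parcel=X40: ✗
parcel=X60: ✗
parcel=X18: ✗
parcel=X99: ✗
parcel=X59: ✗
parcel=X85: ✓ → 132
parcel=X52: ✓ → 170
parcel=X38: ✓ → 153
parcel=X67: ✓ → 37
parcel=X36: ✓ → 181
declared_sum = 16 + 132 + 170 + 153 + 37 + 181 = 689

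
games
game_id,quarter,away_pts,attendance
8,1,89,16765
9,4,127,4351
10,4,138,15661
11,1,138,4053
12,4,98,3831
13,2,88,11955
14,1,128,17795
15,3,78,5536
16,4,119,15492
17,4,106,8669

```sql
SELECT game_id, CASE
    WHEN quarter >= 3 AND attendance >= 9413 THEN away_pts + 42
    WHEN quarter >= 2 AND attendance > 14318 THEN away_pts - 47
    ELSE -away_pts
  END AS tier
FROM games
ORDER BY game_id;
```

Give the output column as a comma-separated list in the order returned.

game_id=8: ELSE → -89
game_id=9: ELSE → -127
game_id=10: quarter >= 3 AND attendance >= 9413 → 180
game_id=11: ELSE → -138
game_id=12: ELSE → -98
game_id=13: ELSE → -88
game_id=14: ELSE → -128
game_id=15: ELSE → -78
game_id=16: quarter >= 3 AND attendance >= 9413 → 161
game_id=17: ELSE → -106

-89, -127, 180, -138, -98, -88, -128, -78, 161, -106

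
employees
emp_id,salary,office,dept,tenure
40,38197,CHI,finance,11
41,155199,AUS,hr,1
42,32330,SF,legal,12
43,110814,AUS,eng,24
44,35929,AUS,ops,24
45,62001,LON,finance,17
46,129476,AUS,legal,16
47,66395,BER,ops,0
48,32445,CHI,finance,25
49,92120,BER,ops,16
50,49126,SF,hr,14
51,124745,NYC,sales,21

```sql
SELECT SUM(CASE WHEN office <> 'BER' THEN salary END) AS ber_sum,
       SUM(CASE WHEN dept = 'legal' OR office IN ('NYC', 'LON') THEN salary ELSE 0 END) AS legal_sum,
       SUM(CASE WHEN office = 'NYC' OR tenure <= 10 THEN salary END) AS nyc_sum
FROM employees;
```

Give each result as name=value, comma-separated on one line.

ber_sum=770262, legal_sum=348552, nyc_sum=346339

[ber_sum: office <> 'BER']
emp_id=40: ✓ → 38197
emp_id=41: ✓ → 155199
emp_id=42: ✓ → 32330
emp_id=43: ✓ → 110814
emp_id=44: ✓ → 35929
emp_id=45: ✓ → 62001
emp_id=46: ✓ → 129476
emp_id=47: ✗
emp_id=48: ✓ → 32445
emp_id=49: ✗
emp_id=50: ✓ → 49126
emp_id=51: ✓ → 124745
ber_sum = 38197 + 155199 + 32330 + 110814 + 35929 + 62001 + 129476 + 32445 + 49126 + 124745 = 770262
—
[legal_sum: dept = 'legal' OR office IN ('NYC', 'LON')]
emp_id=40: ✗
emp_id=41: ✗
emp_id=42: ✓ → 32330
emp_id=43: ✗
emp_id=44: ✗
emp_id=45: ✓ → 62001
emp_id=46: ✓ → 129476
emp_id=47: ✗
emp_id=48: ✗
emp_id=49: ✗
emp_id=50: ✗
emp_id=51: ✓ → 124745
legal_sum = 32330 + 62001 + 129476 + 124745 = 348552
—
[nyc_sum: office = 'NYC' OR tenure <= 10]
emp_id=40: ✗
emp_id=41: ✓ → 155199
emp_id=42: ✗
emp_id=43: ✗
emp_id=44: ✗
emp_id=45: ✗
emp_id=46: ✗
emp_id=47: ✓ → 66395
emp_id=48: ✗
emp_id=49: ✗
emp_id=50: ✗
emp_id=51: ✓ → 124745
nyc_sum = 155199 + 66395 + 124745 = 346339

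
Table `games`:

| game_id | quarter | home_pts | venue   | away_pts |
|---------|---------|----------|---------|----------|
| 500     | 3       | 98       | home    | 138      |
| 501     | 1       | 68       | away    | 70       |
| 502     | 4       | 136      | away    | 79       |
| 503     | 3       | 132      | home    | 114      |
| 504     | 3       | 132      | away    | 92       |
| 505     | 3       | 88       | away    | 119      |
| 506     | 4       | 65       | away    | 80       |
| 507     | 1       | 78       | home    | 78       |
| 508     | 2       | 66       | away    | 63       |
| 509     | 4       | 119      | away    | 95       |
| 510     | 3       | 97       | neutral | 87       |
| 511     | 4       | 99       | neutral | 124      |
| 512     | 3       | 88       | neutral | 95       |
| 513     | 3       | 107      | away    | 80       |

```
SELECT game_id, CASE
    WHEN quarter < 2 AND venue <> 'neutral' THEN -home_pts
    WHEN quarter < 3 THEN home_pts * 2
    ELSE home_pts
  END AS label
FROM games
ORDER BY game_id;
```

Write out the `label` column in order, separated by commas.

game_id=500: ELSE → 98
game_id=501: quarter < 2 AND venue <> 'neutral' → -68
game_id=502: ELSE → 136
game_id=503: ELSE → 132
game_id=504: ELSE → 132
game_id=505: ELSE → 88
game_id=506: ELSE → 65
game_id=507: quarter < 2 AND venue <> 'neutral' → -78
game_id=508: quarter < 3 → 132
game_id=509: ELSE → 119
game_id=510: ELSE → 97
game_id=511: ELSE → 99
game_id=512: ELSE → 88
game_id=513: ELSE → 107

98, -68, 136, 132, 132, 88, 65, -78, 132, 119, 97, 99, 88, 107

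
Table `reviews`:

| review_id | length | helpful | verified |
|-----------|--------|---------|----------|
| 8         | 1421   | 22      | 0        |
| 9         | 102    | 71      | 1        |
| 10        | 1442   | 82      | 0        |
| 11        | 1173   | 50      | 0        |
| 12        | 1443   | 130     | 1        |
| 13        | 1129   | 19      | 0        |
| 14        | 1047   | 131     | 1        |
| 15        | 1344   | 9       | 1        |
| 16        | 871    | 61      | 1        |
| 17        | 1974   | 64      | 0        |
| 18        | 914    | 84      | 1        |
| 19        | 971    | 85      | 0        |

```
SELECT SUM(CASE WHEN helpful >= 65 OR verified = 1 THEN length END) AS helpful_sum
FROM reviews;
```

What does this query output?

review_id=8: ✗
review_id=9: ✓ → 102
review_id=10: ✓ → 1442
review_id=11: ✗
review_id=12: ✓ → 1443
review_id=13: ✗
review_id=14: ✓ → 1047
review_id=15: ✓ → 1344
review_id=16: ✓ → 871
review_id=17: ✗
review_id=18: ✓ → 914
review_id=19: ✓ → 971
helpful_sum = 102 + 1442 + 1443 + 1047 + 1344 + 871 + 914 + 971 = 8134

8134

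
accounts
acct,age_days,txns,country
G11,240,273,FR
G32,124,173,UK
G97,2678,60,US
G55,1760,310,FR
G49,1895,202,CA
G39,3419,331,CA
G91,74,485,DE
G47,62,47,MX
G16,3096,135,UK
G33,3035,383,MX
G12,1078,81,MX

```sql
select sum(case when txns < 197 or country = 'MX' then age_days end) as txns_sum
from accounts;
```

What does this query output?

10073

acct=G11: ✗
acct=G32: ✓ → 124
acct=G97: ✓ → 2678
acct=G55: ✗
acct=G49: ✗
acct=G39: ✗
acct=G91: ✗
acct=G47: ✓ → 62
acct=G16: ✓ → 3096
acct=G33: ✓ → 3035
acct=G12: ✓ → 1078
txns_sum = 124 + 2678 + 62 + 3096 + 3035 + 1078 = 10073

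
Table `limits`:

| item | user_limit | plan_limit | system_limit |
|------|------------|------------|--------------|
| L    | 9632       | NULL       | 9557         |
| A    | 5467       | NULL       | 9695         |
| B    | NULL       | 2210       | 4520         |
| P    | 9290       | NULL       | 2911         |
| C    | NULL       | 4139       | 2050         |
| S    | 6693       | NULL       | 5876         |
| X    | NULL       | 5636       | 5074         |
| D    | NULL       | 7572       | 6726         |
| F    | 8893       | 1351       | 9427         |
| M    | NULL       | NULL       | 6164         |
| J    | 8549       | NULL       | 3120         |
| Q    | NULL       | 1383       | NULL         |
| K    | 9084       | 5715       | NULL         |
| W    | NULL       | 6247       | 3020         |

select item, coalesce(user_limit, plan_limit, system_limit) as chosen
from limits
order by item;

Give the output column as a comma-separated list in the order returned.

5467, 2210, 4139, 7572, 8893, 8549, 9084, 9632, 6164, 9290, 1383, 6693, 6247, 5636

item=A: user_limit=5467 → 5467
item=B: user_limit=NULL, plan_limit=2210 → 2210
item=C: user_limit=NULL, plan_limit=4139 → 4139
item=D: user_limit=NULL, plan_limit=7572 → 7572
item=F: user_limit=8893 → 8893
item=J: user_limit=8549 → 8549
item=K: user_limit=9084 → 9084
item=L: user_limit=9632 → 9632
item=M: user_limit=NULL, plan_limit=NULL, system_limit=6164 → 6164
item=P: user_limit=9290 → 9290
item=Q: user_limit=NULL, plan_limit=1383 → 1383
item=S: user_limit=6693 → 6693
item=W: user_limit=NULL, plan_limit=6247 → 6247
item=X: user_limit=NULL, plan_limit=5636 → 5636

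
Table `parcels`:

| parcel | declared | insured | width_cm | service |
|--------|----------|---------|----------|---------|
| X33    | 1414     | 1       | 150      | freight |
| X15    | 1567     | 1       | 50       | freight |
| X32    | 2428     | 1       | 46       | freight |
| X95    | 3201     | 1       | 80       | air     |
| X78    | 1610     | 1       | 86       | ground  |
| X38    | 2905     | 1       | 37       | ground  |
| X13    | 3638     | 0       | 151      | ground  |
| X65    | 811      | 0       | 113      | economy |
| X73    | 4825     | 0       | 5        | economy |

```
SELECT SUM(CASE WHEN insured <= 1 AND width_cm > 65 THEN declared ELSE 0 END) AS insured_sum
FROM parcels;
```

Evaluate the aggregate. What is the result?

10674

parcel=X33: ✓ → 1414
parcel=X15: ✗
parcel=X32: ✗
parcel=X95: ✓ → 3201
parcel=X78: ✓ → 1610
parcel=X38: ✗
parcel=X13: ✓ → 3638
parcel=X65: ✓ → 811
parcel=X73: ✗
insured_sum = 1414 + 3201 + 1610 + 3638 + 811 = 10674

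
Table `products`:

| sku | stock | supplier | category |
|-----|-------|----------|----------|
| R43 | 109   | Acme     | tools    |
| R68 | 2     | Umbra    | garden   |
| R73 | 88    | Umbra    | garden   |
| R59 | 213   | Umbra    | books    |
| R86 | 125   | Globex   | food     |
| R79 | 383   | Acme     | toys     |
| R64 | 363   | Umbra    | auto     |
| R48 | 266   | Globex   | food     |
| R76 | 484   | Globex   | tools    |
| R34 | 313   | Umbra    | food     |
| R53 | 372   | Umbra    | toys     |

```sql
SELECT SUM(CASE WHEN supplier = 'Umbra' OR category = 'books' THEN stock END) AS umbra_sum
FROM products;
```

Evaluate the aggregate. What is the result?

sku=R43: ✗
sku=R68: ✓ → 2
sku=R73: ✓ → 88
sku=R59: ✓ → 213
sku=R86: ✗
sku=R79: ✗
sku=R64: ✓ → 363
sku=R48: ✗
sku=R76: ✗
sku=R34: ✓ → 313
sku=R53: ✓ → 372
umbra_sum = 2 + 88 + 213 + 363 + 313 + 372 = 1351

1351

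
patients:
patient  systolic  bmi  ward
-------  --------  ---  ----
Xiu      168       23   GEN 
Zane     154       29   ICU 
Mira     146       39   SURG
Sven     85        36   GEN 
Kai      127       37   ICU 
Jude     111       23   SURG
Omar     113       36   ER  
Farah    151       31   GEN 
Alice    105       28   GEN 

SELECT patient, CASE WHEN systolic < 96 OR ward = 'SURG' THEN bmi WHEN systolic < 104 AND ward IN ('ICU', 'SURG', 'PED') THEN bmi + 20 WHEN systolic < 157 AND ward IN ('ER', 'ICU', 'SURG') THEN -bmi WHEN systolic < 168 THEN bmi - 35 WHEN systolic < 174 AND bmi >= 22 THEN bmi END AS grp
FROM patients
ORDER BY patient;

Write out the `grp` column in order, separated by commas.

-7, -4, 23, -37, 39, -36, 36, 23, -29

patient=Alice: systolic < 168 → -7
patient=Farah: systolic < 168 → -4
patient=Jude: systolic < 96 OR ward = 'SURG' → 23
patient=Kai: systolic < 157 AND ward IN ('ER', 'ICU', 'SURG') → -37
patient=Mira: systolic < 96 OR ward = 'SURG' → 39
patient=Omar: systolic < 157 AND ward IN ('ER', 'ICU', 'SURG') → -36
patient=Sven: systolic < 96 OR ward = 'SURG' → 36
patient=Xiu: systolic < 174 AND bmi >= 22 → 23
patient=Zane: systolic < 157 AND ward IN ('ER', 'ICU', 'SURG') → -29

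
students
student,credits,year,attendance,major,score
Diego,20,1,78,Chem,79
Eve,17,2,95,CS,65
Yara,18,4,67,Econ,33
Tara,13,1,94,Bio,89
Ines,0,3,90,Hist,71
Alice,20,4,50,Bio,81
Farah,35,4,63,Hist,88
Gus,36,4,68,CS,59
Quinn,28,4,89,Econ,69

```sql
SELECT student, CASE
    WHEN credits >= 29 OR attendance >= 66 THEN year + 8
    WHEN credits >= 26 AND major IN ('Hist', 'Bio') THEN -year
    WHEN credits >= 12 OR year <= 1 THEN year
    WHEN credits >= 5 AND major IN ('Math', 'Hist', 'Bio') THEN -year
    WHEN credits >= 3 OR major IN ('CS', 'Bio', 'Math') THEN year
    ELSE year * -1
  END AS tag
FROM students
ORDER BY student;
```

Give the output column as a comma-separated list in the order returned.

student=Alice: credits >= 12 OR year <= 1 → 4
student=Diego: credits >= 29 OR attendance >= 66 → 9
student=Eve: credits >= 29 OR attendance >= 66 → 10
student=Farah: credits >= 29 OR attendance >= 66 → 12
student=Gus: credits >= 29 OR attendance >= 66 → 12
student=Ines: credits >= 29 OR attendance >= 66 → 11
student=Quinn: credits >= 29 OR attendance >= 66 → 12
student=Tara: credits >= 29 OR attendance >= 66 → 9
student=Yara: credits >= 29 OR attendance >= 66 → 12

4, 9, 10, 12, 12, 11, 12, 9, 12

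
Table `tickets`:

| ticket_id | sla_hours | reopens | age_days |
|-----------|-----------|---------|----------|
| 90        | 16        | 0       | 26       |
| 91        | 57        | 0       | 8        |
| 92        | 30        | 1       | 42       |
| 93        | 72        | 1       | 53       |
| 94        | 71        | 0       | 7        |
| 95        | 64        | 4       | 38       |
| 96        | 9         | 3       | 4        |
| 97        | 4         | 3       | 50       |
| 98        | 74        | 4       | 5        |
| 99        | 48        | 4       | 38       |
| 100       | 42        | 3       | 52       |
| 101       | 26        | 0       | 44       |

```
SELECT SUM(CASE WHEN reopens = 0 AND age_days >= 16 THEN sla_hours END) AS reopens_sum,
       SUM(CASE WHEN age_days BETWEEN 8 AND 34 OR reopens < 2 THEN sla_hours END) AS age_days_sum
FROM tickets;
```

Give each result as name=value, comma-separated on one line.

[reopens_sum: reopens = 0 AND age_days >= 16]
ticket_id=90: ✓ → 16
ticket_id=91: ✗
ticket_id=92: ✗
ticket_id=93: ✗
ticket_id=94: ✗
ticket_id=95: ✗
ticket_id=96: ✗
ticket_id=97: ✗
ticket_id=98: ✗
ticket_id=99: ✗
ticket_id=100: ✗
ticket_id=101: ✓ → 26
reopens_sum = 16 + 26 = 42
—
[age_days_sum: age_days BETWEEN 8 AND 34 OR reopens < 2]
ticket_id=90: ✓ → 16
ticket_id=91: ✓ → 57
ticket_id=92: ✓ → 30
ticket_id=93: ✓ → 72
ticket_id=94: ✓ → 71
ticket_id=95: ✗
ticket_id=96: ✗
ticket_id=97: ✗
ticket_id=98: ✗
ticket_id=99: ✗
ticket_id=100: ✗
ticket_id=101: ✓ → 26
age_days_sum = 16 + 57 + 30 + 72 + 71 + 26 = 272

reopens_sum=42, age_days_sum=272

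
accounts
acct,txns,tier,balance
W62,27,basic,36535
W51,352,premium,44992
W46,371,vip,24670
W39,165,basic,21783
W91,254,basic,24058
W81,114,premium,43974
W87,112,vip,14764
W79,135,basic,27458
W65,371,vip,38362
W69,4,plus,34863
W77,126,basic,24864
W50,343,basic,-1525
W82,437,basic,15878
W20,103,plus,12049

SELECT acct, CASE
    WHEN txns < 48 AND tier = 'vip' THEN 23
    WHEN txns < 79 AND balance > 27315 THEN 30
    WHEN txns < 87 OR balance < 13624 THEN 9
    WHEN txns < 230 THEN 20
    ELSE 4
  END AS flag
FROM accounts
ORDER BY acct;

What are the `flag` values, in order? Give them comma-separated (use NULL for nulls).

9, 20, 4, 9, 4, 30, 4, 30, 20, 20, 20, 4, 20, 4

acct=W20: txns < 87 OR balance < 13624 → 9
acct=W39: txns < 230 → 20
acct=W46: ELSE → 4
acct=W50: txns < 87 OR balance < 13624 → 9
acct=W51: ELSE → 4
acct=W62: txns < 79 AND balance > 27315 → 30
acct=W65: ELSE → 4
acct=W69: txns < 79 AND balance > 27315 → 30
acct=W77: txns < 230 → 20
acct=W79: txns < 230 → 20
acct=W81: txns < 230 → 20
acct=W82: ELSE → 4
acct=W87: txns < 230 → 20
acct=W91: ELSE → 4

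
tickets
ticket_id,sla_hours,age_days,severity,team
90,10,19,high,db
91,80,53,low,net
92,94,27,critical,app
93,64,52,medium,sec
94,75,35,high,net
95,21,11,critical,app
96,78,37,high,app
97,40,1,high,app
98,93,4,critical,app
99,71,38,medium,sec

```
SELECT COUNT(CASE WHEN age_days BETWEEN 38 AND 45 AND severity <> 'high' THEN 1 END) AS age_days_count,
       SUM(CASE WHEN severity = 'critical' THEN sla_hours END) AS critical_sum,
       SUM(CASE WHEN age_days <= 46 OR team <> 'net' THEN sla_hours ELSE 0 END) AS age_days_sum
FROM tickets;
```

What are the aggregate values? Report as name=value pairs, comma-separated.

[age_days_count: age_days BETWEEN 38 AND 45 AND severity <> 'high']
ticket_id=90: ✗
ticket_id=91: ✗
ticket_id=92: ✗
ticket_id=93: ✗
ticket_id=94: ✗
ticket_id=95: ✗
ticket_id=96: ✗
ticket_id=97: ✗
ticket_id=98: ✗
ticket_id=99: ✓ → 1
age_days_count = COUNT(1) = 1
—
[critical_sum: severity = 'critical']
ticket_id=90: ✗
ticket_id=91: ✗
ticket_id=92: ✓ → 94
ticket_id=93: ✗
ticket_id=94: ✗
ticket_id=95: ✓ → 21
ticket_id=96: ✗
ticket_id=97: ✗
ticket_id=98: ✓ → 93
ticket_id=99: ✗
critical_sum = 94 + 21 + 93 = 208
—
[age_days_sum: age_days <= 46 OR team <> 'net']
ticket_id=90: ✓ → 10
ticket_id=91: ✗
ticket_id=92: ✓ → 94
ticket_id=93: ✓ → 64
ticket_id=94: ✓ → 75
ticket_id=95: ✓ → 21
ticket_id=96: ✓ → 78
ticket_id=97: ✓ → 40
ticket_id=98: ✓ → 93
ticket_id=99: ✓ → 71
age_days_sum = 10 + 94 + 64 + 75 + 21 + 78 + 40 + 93 + 71 = 546

age_days_count=1, critical_sum=208, age_days_sum=546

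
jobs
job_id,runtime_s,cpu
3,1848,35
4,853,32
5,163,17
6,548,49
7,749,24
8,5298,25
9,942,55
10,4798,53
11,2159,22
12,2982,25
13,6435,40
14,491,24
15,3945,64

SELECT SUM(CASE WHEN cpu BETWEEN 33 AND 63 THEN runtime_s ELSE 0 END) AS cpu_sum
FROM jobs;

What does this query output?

job_id=3: ✓ → 1848
job_id=4: ✗
job_id=5: ✗
job_id=6: ✓ → 548
job_id=7: ✗
job_id=8: ✗
job_id=9: ✓ → 942
job_id=10: ✓ → 4798
job_id=11: ✗
job_id=12: ✗
job_id=13: ✓ → 6435
job_id=14: ✗
job_id=15: ✗
cpu_sum = 1848 + 548 + 942 + 4798 + 6435 = 14571

14571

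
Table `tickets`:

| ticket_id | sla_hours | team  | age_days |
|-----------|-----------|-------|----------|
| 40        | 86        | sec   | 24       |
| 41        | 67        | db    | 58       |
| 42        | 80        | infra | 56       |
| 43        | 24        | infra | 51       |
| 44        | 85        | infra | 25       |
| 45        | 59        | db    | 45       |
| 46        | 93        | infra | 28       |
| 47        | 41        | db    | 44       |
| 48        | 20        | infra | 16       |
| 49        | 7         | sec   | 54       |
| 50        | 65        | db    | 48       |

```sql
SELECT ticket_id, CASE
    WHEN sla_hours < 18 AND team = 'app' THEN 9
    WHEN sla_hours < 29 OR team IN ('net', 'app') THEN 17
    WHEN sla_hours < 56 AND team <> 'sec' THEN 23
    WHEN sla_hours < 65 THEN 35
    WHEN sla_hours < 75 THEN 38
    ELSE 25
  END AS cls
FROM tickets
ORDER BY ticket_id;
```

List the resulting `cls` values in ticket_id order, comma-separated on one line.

ticket_id=40: ELSE → 25
ticket_id=41: sla_hours < 75 → 38
ticket_id=42: ELSE → 25
ticket_id=43: sla_hours < 29 OR team IN ('net', 'app') → 17
ticket_id=44: ELSE → 25
ticket_id=45: sla_hours < 65 → 35
ticket_id=46: ELSE → 25
ticket_id=47: sla_hours < 56 AND team <> 'sec' → 23
ticket_id=48: sla_hours < 29 OR team IN ('net', 'app') → 17
ticket_id=49: sla_hours < 29 OR team IN ('net', 'app') → 17
ticket_id=50: sla_hours < 75 → 38

25, 38, 25, 17, 25, 35, 25, 23, 17, 17, 38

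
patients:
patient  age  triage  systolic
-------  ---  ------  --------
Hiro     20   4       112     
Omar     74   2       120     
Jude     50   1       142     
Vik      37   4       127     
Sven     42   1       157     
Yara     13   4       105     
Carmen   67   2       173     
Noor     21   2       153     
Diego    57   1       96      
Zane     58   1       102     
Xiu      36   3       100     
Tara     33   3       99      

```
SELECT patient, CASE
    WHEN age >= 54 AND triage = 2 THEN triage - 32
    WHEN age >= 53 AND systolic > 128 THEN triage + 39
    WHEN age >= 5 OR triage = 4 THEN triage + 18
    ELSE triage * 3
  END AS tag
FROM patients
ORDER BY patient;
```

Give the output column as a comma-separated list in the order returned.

-30, 19, 22, 19, 20, -30, 19, 21, 22, 21, 22, 19

patient=Carmen: age >= 54 AND triage = 2 → -30
patient=Diego: age >= 5 OR triage = 4 → 19
patient=Hiro: age >= 5 OR triage = 4 → 22
patient=Jude: age >= 5 OR triage = 4 → 19
patient=Noor: age >= 5 OR triage = 4 → 20
patient=Omar: age >= 54 AND triage = 2 → -30
patient=Sven: age >= 5 OR triage = 4 → 19
patient=Tara: age >= 5 OR triage = 4 → 21
patient=Vik: age >= 5 OR triage = 4 → 22
patient=Xiu: age >= 5 OR triage = 4 → 21
patient=Yara: age >= 5 OR triage = 4 → 22
patient=Zane: age >= 5 OR triage = 4 → 19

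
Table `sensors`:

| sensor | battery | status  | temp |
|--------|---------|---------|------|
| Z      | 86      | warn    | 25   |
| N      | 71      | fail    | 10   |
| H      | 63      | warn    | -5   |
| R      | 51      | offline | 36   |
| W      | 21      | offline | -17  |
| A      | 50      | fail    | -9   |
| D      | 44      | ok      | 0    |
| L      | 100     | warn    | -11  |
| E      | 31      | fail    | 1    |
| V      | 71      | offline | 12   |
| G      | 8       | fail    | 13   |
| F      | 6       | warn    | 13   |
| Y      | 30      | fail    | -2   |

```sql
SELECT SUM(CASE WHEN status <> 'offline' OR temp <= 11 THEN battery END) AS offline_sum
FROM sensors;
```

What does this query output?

510

sensor=Z: ✓ → 86
sensor=N: ✓ → 71
sensor=H: ✓ → 63
sensor=R: ✗
sensor=W: ✓ → 21
sensor=A: ✓ → 50
sensor=D: ✓ → 44
sensor=L: ✓ → 100
sensor=E: ✓ → 31
sensor=V: ✗
sensor=G: ✓ → 8
sensor=F: ✓ → 6
sensor=Y: ✓ → 30
offline_sum = 86 + 71 + 63 + 21 + 50 + 44 + 100 + 31 + 8 + 6 + 30 = 510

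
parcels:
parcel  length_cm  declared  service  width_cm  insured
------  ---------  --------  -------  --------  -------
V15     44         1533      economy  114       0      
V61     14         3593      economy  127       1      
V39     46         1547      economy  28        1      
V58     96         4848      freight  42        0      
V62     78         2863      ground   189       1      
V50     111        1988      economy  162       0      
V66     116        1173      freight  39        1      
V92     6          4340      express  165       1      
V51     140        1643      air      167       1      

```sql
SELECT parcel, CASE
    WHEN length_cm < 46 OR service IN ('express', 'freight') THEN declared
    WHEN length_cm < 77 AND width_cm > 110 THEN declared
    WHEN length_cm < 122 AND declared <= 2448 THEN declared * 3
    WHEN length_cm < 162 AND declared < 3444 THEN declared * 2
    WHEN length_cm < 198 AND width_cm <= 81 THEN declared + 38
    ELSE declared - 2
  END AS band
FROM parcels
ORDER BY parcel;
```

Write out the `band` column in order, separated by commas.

1533, 4641, 5964, 3286, 4848, 3593, 5726, 1173, 4340

parcel=V15: length_cm < 46 OR service IN ('express', 'freight') → 1533
parcel=V39: length_cm < 122 AND declared <= 2448 → 4641
parcel=V50: length_cm < 122 AND declared <= 2448 → 5964
parcel=V51: length_cm < 162 AND declared < 3444 → 3286
parcel=V58: length_cm < 46 OR service IN ('express', 'freight') → 4848
parcel=V61: length_cm < 46 OR service IN ('express', 'freight') → 3593
parcel=V62: length_cm < 162 AND declared < 3444 → 5726
parcel=V66: length_cm < 46 OR service IN ('express', 'freight') → 1173
parcel=V92: length_cm < 46 OR service IN ('express', 'freight') → 4340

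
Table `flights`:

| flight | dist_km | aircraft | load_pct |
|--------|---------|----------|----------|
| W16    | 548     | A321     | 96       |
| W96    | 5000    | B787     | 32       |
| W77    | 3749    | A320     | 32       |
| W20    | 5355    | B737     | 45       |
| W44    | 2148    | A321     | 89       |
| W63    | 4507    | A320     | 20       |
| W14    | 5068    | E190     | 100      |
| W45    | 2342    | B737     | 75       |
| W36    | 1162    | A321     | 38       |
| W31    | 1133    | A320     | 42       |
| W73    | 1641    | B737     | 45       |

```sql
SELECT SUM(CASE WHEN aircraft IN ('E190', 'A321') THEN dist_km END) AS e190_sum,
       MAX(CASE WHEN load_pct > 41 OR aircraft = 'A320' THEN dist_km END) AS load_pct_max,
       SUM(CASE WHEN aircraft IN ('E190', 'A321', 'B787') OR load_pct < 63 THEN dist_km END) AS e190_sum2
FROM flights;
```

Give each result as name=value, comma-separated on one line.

e190_sum=8926, load_pct_max=5355, e190_sum2=30311

[e190_sum: aircraft IN ('E190', 'A321')]
flight=W16: ✓ → 548
flight=W96: ✗
flight=W77: ✗
flight=W20: ✗
flight=W44: ✓ → 2148
flight=W63: ✗
flight=W14: ✓ → 5068
flight=W45: ✗
flight=W36: ✓ → 1162
flight=W31: ✗
flight=W73: ✗
e190_sum = 548 + 2148 + 5068 + 1162 = 8926
—
[load_pct_max: load_pct > 41 OR aircraft = 'A320']
flight=W16: ✓ → 548
flight=W96: ✗
flight=W77: ✓ → 3749
flight=W20: ✓ → 5355
flight=W44: ✓ → 2148
flight=W63: ✓ → 4507
flight=W14: ✓ → 5068
flight=W45: ✓ → 2342
flight=W36: ✗
flight=W31: ✓ → 1133
flight=W73: ✓ → 1641
load_pct_max = MAX(548, 3749, 5355, 2148, 4507, 5068, 2342, 1133, 1641) = 5355
—
[e190_sum2: aircraft IN ('E190', 'A321', 'B787') OR load_pct < 63]
flight=W16: ✓ → 548
flight=W96: ✓ → 5000
flight=W77: ✓ → 3749
flight=W20: ✓ → 5355
flight=W44: ✓ → 2148
flight=W63: ✓ → 4507
flight=W14: ✓ → 5068
flight=W45: ✗
flight=W36: ✓ → 1162
flight=W31: ✓ → 1133
flight=W73: ✓ → 1641
e190_sum2 = 548 + 5000 + 3749 + 5355 + 2148 + 4507 + 5068 + 1162 + 1133 + 1641 = 30311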